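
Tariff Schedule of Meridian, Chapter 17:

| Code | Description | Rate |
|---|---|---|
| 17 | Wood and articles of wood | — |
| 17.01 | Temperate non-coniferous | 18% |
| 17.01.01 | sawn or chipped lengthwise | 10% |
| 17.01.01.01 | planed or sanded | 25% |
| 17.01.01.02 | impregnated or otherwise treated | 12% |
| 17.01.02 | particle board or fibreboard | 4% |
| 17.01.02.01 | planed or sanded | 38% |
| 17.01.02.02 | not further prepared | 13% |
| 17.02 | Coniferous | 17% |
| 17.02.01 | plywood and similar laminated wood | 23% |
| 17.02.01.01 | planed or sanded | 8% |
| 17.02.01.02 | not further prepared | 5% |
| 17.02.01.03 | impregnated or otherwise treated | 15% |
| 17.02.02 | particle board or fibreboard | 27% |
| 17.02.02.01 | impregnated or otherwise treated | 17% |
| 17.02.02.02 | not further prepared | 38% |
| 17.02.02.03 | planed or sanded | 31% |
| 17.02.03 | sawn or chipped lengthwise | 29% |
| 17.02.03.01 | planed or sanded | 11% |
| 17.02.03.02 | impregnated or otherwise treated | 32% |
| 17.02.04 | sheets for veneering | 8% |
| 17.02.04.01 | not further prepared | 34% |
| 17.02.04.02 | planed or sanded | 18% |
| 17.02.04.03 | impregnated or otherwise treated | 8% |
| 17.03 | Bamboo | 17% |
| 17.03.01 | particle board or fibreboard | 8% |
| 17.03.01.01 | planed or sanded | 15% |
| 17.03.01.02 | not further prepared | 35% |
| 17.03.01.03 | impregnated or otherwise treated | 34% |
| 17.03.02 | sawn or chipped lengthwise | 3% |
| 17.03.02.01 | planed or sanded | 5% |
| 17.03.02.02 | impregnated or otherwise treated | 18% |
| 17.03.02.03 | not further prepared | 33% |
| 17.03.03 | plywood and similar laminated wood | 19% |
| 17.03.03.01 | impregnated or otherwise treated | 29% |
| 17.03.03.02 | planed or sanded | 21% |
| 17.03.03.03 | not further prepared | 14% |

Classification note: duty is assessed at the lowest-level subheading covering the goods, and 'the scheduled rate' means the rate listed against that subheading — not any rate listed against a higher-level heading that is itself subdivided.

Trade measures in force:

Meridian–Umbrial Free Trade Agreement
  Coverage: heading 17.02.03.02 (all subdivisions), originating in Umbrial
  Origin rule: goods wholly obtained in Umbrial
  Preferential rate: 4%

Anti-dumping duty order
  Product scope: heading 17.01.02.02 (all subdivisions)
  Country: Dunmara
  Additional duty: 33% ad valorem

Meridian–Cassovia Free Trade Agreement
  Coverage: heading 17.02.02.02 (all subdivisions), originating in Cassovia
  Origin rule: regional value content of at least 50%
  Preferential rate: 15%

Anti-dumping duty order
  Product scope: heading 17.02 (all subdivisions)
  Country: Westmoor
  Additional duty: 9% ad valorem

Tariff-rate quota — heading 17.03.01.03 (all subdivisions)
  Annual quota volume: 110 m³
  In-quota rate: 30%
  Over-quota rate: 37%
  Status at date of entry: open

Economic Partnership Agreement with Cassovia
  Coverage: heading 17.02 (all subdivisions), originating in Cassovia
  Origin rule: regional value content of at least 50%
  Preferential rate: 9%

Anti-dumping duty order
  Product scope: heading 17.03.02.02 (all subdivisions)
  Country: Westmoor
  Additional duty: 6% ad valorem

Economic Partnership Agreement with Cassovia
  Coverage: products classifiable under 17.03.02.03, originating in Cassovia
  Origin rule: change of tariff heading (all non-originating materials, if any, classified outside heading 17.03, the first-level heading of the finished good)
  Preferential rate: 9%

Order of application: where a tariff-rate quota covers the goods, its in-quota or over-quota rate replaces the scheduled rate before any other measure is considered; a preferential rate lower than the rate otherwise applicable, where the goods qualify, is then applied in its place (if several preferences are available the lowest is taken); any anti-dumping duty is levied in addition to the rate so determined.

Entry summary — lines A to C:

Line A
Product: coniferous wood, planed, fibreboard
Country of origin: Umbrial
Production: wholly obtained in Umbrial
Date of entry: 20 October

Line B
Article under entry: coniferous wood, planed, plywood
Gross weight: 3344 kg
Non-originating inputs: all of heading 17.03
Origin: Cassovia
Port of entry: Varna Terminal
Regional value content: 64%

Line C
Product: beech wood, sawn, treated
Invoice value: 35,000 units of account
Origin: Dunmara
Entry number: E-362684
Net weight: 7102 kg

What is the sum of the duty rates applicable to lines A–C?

Line A: coniferous → 17.02; fibreboard → 17.02.02; planed → 17.02.02.03. Scheduled 31%. Umbrial agreement on 17.02.03.02: 17.02.02.03 not covered. → 31%.
Line B: coniferous → 17.02; plywood → 17.02.01; planed → 17.02.01.01. Scheduled 8%. Cassovia agreement on 17.02.02.02: 17.02.01.01 not covered; Cassovia agreement on 17.02: RVC ≥ 50% → 9% available; Cassovia agreement on 17.03.02.03: 17.02.01.01 not covered; preference 9% not lower than 8% → no reduction. → 8%.
Line C: beech → 17.01; sawn → 17.01.01; treated → 17.01.01.02. Scheduled 12%. No special measure applies. → 12%.
Sum: 31% + 8% + 12% = 51%.

51%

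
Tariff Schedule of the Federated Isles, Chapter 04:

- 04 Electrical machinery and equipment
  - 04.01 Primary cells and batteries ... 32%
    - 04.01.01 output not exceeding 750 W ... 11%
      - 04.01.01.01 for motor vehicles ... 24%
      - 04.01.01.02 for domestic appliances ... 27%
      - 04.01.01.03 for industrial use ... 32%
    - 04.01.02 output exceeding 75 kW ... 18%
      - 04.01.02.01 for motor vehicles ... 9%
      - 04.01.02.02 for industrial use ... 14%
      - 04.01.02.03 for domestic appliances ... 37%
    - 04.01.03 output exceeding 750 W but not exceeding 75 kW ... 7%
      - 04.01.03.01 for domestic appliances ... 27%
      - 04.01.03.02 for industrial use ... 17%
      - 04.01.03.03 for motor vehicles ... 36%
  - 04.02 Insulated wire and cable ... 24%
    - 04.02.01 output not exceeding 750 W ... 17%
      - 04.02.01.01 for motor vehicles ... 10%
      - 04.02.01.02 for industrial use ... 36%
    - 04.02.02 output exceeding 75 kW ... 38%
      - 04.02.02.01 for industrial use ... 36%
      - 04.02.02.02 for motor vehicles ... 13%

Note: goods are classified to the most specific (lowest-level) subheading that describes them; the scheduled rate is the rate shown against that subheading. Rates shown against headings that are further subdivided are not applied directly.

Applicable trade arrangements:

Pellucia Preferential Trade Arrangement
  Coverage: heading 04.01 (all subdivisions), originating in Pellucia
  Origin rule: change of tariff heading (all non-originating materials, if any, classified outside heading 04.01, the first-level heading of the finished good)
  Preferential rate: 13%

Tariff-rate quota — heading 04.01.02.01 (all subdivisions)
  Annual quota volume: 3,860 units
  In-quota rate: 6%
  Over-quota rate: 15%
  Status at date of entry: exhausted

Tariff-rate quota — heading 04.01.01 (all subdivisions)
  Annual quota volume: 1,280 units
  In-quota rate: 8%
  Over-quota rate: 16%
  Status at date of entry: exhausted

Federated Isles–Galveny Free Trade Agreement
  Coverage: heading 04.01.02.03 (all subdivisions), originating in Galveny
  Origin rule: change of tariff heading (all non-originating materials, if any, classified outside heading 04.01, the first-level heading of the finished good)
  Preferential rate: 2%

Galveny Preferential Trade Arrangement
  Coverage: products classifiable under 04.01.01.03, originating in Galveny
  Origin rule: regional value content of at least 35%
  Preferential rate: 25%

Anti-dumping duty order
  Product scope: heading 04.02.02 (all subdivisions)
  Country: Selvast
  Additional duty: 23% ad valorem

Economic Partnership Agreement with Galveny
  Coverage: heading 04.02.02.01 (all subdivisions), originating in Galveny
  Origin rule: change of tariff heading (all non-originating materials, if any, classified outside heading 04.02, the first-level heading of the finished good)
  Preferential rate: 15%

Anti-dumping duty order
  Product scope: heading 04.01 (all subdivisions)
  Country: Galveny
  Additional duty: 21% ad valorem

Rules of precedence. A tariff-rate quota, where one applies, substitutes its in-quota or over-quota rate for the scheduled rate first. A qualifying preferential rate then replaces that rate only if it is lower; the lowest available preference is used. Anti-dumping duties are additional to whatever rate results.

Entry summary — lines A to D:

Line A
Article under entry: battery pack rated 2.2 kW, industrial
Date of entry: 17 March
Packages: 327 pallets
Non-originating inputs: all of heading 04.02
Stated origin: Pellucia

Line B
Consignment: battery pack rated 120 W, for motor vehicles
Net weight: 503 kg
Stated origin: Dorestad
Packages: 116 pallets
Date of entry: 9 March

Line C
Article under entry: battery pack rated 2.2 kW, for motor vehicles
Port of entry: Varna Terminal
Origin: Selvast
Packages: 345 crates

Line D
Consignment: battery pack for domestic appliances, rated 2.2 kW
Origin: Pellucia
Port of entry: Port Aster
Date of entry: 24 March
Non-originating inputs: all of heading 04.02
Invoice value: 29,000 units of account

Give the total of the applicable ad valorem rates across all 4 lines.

78%

Line A: battery pack → 04.01; rated 2.2 kW → 04.01.03; industrial → 04.01.03.02. Scheduled 17%. Pellucia agreement on 04.01: CTH met → 13% available; preferential 13%. → 13%.
Line B: battery pack → 04.01; rated 120 W → 04.01.01; for motor vehicles → 04.01.01.01. Scheduled 24%. quota on 04.01.01 exhausted → over-quota 16%. → 16%.
Line C: battery pack → 04.01; rated 2.2 kW → 04.01.03; for motor vehicles → 04.01.03.03. Scheduled 36%. No special measure applies. → 36%.
Line D: battery pack → 04.01; rated 2.2 kW → 04.01.03; for domestic appliances → 04.01.03.01. Scheduled 27%. Pellucia agreement on 04.01: CTH met → 13% available; preferential 13%. → 13%.
Sum: 13% + 16% + 36% + 13% = 78%.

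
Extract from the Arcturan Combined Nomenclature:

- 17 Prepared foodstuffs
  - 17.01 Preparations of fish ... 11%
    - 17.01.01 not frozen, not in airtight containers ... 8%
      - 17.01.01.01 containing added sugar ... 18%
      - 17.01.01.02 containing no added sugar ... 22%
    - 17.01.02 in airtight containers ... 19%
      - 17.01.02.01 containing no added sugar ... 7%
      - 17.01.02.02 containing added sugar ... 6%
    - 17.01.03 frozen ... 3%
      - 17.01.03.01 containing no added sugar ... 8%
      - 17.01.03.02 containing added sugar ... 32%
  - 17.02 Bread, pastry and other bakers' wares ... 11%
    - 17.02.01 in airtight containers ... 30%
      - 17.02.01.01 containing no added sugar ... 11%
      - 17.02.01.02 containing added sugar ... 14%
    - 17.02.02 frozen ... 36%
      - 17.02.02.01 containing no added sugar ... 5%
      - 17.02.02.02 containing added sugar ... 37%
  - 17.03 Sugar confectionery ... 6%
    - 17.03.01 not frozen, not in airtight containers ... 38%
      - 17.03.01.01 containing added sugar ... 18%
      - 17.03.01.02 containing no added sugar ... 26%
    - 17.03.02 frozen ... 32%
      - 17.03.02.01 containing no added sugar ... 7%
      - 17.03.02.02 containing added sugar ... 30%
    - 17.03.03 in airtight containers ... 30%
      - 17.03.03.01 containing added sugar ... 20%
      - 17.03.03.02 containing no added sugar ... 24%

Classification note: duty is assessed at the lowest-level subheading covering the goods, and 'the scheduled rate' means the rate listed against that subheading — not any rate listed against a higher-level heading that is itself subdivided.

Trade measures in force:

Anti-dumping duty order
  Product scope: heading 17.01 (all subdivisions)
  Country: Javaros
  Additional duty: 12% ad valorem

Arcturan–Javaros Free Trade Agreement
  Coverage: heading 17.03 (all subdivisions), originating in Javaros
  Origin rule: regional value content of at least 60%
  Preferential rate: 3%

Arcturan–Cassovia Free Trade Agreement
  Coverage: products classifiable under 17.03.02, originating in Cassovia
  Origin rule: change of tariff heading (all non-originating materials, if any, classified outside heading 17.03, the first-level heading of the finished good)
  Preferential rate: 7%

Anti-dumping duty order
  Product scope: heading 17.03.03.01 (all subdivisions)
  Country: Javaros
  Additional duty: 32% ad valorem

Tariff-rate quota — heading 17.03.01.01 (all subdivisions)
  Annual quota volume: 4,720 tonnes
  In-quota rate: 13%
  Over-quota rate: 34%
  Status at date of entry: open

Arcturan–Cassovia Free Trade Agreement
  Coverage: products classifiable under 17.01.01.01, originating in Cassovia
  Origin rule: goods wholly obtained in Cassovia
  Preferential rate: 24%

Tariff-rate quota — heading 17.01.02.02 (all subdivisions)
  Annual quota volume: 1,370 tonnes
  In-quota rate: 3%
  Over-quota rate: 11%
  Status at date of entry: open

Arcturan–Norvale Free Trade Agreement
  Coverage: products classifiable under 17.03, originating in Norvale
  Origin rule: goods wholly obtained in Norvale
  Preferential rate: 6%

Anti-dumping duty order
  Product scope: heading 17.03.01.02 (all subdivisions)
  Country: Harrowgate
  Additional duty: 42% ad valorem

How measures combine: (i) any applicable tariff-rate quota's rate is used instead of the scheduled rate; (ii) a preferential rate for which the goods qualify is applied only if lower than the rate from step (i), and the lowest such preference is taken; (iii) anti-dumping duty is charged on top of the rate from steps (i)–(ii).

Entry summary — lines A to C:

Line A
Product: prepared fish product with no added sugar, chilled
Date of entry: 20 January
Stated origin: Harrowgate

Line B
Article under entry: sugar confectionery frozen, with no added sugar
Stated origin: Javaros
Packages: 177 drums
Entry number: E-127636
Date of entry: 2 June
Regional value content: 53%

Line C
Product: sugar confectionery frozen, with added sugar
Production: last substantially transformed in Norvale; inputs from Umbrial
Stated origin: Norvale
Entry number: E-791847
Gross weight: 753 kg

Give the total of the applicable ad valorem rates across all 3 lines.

Line A: prepared fish product → 17.01; chilled → 17.01.01; with no added sugar → 17.01.01.02. Scheduled 22%. No special measure applies. → 22%.
Line B: sugar confectionery → 17.03; frozen → 17.03.02; with no added sugar → 17.03.02.01. Scheduled 7%. Javaros agreement on 17.03: RVC < 60%. → 7%.
Line C: sugar confectionery → 17.03; frozen → 17.03.02; with added sugar → 17.03.02.02. Scheduled 30%. Norvale agreement on 17.03: not wholly obtained. → 30%.
Sum: 22% + 7% + 30% = 59%.

59%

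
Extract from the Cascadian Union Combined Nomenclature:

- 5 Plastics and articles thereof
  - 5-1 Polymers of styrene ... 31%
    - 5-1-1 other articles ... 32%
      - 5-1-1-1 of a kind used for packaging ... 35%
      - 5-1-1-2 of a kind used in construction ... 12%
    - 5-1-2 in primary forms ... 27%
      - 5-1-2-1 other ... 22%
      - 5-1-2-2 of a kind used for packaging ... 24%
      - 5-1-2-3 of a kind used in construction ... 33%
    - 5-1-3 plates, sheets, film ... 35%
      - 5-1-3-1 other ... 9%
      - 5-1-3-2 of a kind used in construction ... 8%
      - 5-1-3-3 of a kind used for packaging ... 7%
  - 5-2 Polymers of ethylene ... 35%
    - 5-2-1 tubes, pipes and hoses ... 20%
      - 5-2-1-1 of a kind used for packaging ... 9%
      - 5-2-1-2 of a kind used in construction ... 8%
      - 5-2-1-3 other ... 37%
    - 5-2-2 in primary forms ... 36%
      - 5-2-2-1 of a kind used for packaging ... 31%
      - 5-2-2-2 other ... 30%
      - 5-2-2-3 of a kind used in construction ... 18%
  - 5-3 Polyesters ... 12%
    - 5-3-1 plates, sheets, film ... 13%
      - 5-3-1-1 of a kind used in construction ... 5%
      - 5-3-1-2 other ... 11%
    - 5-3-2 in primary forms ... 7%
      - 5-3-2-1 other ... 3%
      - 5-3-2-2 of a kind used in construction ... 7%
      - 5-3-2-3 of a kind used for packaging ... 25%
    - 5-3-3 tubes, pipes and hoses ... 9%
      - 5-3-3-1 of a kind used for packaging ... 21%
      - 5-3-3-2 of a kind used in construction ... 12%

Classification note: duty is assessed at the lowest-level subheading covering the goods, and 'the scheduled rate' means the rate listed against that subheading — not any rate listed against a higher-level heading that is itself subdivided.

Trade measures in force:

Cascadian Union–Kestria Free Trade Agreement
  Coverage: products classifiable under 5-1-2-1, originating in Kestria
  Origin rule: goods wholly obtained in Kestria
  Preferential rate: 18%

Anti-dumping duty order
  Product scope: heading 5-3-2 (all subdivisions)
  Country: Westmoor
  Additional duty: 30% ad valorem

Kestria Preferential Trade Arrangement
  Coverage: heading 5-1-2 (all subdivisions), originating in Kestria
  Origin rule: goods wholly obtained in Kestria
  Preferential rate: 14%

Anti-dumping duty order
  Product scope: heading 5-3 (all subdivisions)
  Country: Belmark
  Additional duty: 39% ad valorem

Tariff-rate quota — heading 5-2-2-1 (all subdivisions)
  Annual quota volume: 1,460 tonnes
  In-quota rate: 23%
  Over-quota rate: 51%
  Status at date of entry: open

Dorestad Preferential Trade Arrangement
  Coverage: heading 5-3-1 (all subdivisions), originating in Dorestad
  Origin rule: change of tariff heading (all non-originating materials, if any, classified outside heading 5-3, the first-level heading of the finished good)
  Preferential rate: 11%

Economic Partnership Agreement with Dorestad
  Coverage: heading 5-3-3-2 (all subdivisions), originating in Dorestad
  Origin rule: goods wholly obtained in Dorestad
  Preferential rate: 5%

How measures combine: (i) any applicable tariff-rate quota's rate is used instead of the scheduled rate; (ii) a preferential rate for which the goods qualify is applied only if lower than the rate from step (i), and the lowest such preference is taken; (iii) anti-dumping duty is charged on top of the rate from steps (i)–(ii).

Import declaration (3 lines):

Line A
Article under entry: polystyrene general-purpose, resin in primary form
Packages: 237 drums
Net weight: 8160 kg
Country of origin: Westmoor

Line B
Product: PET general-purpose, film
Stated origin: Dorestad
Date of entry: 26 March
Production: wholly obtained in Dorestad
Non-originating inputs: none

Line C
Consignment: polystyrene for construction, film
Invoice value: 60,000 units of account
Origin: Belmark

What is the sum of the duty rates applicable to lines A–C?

Line A: polystyrene → 5-1; resin in primary form → 5-1-2; general-purpose → 5-1-2-1. Scheduled 22%. No special measure applies. → 22%.
Line B: PET → 5-3; film → 5-3-1; general-purpose → 5-3-1-2. Scheduled 11%. Dorestad agreement on 5-3-1: CTH met → 11% available; Dorestad agreement on 5-3-3-2: 5-3-1-2 not covered; preference 11% not lower than 11% → no reduction. → 11%.
Line C: polystyrene → 5-1; film → 5-1-3; for construction → 5-1-3-2. Scheduled 8%. No special measure applies. → 8%.
Sum: 22% + 11% + 8% = 41%.

41%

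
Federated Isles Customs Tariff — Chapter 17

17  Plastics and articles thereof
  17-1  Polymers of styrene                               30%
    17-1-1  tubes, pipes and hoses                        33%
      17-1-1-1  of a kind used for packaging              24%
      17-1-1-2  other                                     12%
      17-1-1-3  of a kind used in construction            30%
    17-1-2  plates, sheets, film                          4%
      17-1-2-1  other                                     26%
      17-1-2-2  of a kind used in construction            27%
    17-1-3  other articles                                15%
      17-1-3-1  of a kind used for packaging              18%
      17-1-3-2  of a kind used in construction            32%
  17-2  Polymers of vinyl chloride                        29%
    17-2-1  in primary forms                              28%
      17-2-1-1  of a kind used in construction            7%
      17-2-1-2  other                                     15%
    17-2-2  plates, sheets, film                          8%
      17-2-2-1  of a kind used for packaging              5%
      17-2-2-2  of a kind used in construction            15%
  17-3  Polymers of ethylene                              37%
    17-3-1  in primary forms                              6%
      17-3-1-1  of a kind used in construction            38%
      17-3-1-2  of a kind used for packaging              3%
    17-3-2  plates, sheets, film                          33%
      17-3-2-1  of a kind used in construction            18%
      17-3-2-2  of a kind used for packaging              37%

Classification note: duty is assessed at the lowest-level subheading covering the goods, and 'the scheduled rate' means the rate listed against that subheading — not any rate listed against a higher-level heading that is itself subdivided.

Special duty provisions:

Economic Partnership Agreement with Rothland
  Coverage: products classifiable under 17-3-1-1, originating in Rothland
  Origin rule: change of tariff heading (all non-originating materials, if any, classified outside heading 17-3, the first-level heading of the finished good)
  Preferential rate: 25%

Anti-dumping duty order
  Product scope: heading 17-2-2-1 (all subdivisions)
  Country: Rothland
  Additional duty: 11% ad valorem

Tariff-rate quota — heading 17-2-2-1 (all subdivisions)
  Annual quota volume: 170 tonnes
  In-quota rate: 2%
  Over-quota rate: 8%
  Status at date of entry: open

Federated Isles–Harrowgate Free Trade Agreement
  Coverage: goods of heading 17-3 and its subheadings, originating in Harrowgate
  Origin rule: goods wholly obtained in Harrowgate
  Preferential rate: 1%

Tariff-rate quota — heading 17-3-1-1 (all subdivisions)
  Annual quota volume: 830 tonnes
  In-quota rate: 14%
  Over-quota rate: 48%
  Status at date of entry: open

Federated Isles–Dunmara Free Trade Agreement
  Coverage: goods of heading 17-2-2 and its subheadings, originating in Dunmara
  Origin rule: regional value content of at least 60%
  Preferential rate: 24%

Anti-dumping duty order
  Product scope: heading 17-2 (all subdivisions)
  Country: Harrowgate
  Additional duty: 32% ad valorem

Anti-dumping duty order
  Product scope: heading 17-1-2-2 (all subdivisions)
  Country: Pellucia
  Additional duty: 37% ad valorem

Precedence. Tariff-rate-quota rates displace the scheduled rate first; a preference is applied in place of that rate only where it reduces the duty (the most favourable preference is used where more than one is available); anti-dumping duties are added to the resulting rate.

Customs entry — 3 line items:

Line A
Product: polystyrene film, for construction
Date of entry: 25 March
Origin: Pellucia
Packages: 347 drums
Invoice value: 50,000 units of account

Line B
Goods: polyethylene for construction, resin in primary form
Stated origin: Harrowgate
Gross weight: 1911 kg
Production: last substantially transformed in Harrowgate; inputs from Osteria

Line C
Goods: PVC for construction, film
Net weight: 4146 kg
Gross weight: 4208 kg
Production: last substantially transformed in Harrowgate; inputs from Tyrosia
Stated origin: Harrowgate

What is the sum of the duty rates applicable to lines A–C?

Line A: polystyrene → 17-1; film → 17-1-2; for construction → 17-1-2-2. Scheduled 27%. anti-dumping (Pellucia, 17-1-2-2): +37%; total 27% + 37% = 64%. → 64%.
Line B: polyethylene → 17-3; resin in primary form → 17-3-1; for construction → 17-3-1-1. Scheduled 38%. quota on 17-3-1-1 open → in-quota 14%; Harrowgate agreement on 17-3: not wholly obtained. → 14%.
Line C: PVC → 17-2; film → 17-2-2; for construction → 17-2-2-2. Scheduled 15%. Harrowgate agreement on 17-3: 17-2-2-2 not covered; anti-dumping (Harrowgate, 17-2): +32%; total 15% + 32% = 47%. → 47%.
Sum: 64% + 14% + 47% = 125%.

125%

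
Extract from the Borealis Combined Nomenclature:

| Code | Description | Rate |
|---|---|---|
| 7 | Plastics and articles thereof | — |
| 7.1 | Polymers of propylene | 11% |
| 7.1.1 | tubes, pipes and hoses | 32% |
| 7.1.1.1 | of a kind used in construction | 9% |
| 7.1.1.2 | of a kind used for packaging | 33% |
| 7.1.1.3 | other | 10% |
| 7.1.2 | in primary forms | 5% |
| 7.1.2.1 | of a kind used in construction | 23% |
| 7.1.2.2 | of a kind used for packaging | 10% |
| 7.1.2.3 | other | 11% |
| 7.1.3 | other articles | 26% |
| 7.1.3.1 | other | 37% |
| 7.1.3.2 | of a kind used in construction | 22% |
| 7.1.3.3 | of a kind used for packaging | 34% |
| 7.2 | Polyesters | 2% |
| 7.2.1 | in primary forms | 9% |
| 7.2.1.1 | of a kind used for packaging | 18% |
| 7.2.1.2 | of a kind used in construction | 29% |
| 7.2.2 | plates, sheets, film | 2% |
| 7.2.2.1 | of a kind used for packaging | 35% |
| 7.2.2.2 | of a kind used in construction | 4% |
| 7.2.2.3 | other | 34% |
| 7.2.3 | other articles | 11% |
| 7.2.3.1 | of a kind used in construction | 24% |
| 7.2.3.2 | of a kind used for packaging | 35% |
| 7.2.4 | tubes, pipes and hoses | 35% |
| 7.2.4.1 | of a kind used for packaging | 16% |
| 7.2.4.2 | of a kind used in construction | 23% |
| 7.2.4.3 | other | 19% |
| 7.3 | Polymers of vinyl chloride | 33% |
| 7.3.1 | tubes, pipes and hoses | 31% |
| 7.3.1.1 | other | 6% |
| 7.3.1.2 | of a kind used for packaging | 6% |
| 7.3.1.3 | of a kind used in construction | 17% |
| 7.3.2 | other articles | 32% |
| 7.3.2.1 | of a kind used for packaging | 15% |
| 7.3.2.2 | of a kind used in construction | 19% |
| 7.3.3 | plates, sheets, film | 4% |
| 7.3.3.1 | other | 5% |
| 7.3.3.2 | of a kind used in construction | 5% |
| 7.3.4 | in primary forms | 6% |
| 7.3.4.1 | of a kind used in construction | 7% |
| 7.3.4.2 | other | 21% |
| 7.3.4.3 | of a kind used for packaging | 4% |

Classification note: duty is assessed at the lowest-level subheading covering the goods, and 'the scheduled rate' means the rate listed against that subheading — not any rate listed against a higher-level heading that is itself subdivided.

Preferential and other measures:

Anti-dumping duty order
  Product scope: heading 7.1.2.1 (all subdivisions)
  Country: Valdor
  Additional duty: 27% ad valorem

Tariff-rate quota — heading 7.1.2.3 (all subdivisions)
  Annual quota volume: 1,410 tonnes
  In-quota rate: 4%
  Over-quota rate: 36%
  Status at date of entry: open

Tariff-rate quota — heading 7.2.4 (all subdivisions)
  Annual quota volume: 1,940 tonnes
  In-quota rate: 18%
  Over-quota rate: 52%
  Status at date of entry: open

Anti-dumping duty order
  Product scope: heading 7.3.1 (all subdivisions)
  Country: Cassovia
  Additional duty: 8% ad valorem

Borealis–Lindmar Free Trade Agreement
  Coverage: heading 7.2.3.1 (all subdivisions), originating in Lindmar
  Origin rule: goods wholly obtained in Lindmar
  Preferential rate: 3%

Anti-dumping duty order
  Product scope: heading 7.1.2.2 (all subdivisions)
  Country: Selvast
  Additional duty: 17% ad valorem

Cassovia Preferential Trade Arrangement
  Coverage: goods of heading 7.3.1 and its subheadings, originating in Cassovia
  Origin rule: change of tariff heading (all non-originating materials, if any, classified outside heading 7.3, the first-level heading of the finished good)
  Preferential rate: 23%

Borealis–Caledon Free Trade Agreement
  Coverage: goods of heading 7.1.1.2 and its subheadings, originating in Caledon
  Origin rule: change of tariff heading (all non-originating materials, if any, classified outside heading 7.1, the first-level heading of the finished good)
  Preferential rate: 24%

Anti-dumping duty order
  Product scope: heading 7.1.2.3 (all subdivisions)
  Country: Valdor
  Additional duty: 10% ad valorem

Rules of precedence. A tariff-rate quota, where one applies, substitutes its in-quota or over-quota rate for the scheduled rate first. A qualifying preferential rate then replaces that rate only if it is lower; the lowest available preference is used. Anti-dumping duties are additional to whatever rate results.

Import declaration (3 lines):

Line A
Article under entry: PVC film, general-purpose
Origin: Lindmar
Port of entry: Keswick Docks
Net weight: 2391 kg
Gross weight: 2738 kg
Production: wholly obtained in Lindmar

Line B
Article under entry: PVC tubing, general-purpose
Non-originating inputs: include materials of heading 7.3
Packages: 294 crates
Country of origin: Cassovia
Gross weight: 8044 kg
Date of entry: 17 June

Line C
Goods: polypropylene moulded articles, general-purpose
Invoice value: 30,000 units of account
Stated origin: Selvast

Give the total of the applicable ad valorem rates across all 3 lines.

56%

Line A: PVC → 7.3; film → 7.3.3; general-purpose → 7.3.3.1. Scheduled 5%. Lindmar agreement on 7.2.3.1: 7.3.3.1 not covered. → 5%.
Line B: PVC → 7.3; tubing → 7.3.1; general-purpose → 7.3.1.1. Scheduled 6%. Cassovia agreement on 7.3.1: CTH not met; anti-dumping (Cassovia, 7.3.1): +8%; total 6% + 8% = 14%. → 14%.
Line C: polypropylene → 7.1; moulded articles → 7.1.3; general-purpose → 7.1.3.1. Scheduled 37%. No special measure applies. → 37%.
Sum: 5% + 14% + 37% = 56%.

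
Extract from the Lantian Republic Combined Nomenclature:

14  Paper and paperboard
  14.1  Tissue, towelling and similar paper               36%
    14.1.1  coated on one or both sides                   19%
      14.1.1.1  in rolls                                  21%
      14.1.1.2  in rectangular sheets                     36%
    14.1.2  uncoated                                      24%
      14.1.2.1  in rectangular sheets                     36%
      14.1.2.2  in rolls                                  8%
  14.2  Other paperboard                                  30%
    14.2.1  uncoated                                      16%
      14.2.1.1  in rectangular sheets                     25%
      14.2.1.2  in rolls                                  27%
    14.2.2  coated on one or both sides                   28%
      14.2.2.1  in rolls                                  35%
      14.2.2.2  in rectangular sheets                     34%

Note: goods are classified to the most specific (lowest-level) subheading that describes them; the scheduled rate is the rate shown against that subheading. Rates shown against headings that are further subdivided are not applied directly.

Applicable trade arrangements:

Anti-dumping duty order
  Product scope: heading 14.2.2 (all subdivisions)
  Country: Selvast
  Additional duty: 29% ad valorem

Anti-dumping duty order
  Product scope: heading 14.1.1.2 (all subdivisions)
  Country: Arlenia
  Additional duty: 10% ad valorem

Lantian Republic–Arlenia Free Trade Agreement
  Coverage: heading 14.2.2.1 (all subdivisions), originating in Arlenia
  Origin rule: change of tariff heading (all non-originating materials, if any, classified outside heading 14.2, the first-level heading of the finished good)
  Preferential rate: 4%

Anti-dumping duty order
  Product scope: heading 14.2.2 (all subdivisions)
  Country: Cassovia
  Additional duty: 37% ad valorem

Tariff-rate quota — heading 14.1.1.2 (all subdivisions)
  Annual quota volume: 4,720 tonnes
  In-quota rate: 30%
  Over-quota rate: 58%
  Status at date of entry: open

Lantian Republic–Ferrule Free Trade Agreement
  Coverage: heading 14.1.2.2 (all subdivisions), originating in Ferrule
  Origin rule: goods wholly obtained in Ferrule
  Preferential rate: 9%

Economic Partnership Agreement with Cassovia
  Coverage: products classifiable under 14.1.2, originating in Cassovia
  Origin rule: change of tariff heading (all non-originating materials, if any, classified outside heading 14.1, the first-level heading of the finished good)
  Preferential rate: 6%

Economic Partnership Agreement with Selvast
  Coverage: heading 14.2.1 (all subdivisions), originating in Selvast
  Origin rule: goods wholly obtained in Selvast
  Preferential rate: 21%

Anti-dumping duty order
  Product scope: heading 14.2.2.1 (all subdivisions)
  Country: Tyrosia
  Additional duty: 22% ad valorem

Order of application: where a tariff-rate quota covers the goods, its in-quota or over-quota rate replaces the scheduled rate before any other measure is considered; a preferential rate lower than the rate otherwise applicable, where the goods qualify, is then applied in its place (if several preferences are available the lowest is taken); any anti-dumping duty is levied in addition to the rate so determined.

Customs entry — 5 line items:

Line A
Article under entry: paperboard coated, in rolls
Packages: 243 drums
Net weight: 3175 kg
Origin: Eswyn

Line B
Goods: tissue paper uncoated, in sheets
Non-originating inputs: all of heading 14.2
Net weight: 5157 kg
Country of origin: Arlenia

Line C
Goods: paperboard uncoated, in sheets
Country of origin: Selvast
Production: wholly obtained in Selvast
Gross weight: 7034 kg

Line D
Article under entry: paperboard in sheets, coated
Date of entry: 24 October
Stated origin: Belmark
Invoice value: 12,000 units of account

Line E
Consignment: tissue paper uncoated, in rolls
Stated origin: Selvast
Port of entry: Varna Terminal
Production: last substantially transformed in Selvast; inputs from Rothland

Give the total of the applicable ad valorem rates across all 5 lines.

Line A: paperboard → 14.2; coated → 14.2.2; in rolls → 14.2.2.1. Scheduled 35%. No special measure applies. → 35%.
Line B: tissue paper → 14.1; uncoated → 14.1.2; in sheets → 14.1.2.1. Scheduled 36%. Arlenia agreement on 14.2.2.1: 14.1.2.1 not covered. → 36%.
Line C: paperboard → 14.2; uncoated → 14.2.1; in sheets → 14.2.1.1. Scheduled 25%. Selvast agreement on 14.2.1: wholly obtained → 21% available; preferential 21%. → 21%.
Line D: paperboard → 14.2; coated → 14.2.2; in sheets → 14.2.2.2. Scheduled 34%. No special measure applies. → 34%.
Line E: tissue paper → 14.1; uncoated → 14.1.2; in rolls → 14.1.2.2. Scheduled 8%. Selvast agreement on 14.2.1: 14.1.2.2 not covered. → 8%.
Sum: 35% + 36% + 21% + 34% + 8% = 134%.

134%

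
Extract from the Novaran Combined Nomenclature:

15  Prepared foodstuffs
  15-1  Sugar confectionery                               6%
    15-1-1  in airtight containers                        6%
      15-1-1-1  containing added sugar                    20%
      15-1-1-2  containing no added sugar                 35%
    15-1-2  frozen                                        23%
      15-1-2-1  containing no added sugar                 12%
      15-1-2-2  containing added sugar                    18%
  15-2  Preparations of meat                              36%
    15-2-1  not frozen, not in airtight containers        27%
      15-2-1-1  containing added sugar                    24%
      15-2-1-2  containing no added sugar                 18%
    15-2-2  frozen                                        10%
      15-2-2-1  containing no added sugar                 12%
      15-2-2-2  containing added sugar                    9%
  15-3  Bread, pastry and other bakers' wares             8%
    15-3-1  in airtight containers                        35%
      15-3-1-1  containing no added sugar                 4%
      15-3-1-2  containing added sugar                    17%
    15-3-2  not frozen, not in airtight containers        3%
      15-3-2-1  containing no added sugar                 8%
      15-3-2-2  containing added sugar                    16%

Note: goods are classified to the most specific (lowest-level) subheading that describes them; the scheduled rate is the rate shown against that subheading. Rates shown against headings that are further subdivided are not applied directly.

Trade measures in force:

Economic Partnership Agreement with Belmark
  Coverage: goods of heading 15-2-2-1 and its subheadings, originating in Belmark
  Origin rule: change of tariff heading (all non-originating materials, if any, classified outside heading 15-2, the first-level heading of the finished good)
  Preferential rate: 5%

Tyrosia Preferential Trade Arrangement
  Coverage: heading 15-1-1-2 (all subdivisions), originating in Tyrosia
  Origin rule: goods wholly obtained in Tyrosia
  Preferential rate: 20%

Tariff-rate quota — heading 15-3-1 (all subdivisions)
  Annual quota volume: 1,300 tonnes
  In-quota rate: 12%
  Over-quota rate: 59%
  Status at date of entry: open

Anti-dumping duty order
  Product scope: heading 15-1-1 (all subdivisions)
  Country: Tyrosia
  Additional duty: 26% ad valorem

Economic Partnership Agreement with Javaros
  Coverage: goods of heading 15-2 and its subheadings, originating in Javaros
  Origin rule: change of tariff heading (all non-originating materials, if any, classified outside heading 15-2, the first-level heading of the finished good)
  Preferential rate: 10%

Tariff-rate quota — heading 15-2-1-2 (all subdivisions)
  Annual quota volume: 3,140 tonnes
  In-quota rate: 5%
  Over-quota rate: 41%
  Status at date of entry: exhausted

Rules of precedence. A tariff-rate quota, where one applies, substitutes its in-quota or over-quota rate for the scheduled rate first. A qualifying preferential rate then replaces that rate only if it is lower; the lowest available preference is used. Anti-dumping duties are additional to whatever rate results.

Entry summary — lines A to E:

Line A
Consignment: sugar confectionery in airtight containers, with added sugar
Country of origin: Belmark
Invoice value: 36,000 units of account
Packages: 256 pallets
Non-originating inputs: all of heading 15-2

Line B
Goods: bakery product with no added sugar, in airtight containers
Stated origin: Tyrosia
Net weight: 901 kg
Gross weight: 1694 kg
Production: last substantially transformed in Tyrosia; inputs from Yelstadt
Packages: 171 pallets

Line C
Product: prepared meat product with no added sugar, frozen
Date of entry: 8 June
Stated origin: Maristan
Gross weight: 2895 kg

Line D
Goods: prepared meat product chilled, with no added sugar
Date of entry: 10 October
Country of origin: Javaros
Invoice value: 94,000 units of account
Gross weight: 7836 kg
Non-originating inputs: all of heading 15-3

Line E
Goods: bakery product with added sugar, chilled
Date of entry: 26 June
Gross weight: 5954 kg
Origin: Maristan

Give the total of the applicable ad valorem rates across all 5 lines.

70%

Line A: sugar confectionery → 15-1; in airtight containers → 15-1-1; with added sugar → 15-1-1-1. Scheduled 20%. Belmark agreement on 15-2-2-1: 15-1-1-1 not covered. → 20%.
Line B: bakery product → 15-3; in airtight containers → 15-3-1; with no added sugar → 15-3-1-1. Scheduled 4%. quota on 15-3-1 open → in-quota 12%; Tyrosia agreement on 15-1-1-2: 15-3-1-1 not covered. → 12%.
Line C: prepared meat product → 15-2; frozen → 15-2-2; with no added sugar → 15-2-2-1. Scheduled 12%. No special measure applies. → 12%.
Line D: prepared meat product → 15-2; chilled → 15-2-1; with no added sugar → 15-2-1-2. Scheduled 18%. quota on 15-2-1-2 exhausted → over-quota 41%; Javaros agreement on 15-2: CTH met → 10% available; preferential 10%. → 10%.
Line E: bakery product → 15-3; chilled → 15-3-2; with added sugar → 15-3-2-2. Scheduled 16%. No special measure applies. → 16%.
Sum: 20% + 12% + 12% + 10% + 16% = 70%.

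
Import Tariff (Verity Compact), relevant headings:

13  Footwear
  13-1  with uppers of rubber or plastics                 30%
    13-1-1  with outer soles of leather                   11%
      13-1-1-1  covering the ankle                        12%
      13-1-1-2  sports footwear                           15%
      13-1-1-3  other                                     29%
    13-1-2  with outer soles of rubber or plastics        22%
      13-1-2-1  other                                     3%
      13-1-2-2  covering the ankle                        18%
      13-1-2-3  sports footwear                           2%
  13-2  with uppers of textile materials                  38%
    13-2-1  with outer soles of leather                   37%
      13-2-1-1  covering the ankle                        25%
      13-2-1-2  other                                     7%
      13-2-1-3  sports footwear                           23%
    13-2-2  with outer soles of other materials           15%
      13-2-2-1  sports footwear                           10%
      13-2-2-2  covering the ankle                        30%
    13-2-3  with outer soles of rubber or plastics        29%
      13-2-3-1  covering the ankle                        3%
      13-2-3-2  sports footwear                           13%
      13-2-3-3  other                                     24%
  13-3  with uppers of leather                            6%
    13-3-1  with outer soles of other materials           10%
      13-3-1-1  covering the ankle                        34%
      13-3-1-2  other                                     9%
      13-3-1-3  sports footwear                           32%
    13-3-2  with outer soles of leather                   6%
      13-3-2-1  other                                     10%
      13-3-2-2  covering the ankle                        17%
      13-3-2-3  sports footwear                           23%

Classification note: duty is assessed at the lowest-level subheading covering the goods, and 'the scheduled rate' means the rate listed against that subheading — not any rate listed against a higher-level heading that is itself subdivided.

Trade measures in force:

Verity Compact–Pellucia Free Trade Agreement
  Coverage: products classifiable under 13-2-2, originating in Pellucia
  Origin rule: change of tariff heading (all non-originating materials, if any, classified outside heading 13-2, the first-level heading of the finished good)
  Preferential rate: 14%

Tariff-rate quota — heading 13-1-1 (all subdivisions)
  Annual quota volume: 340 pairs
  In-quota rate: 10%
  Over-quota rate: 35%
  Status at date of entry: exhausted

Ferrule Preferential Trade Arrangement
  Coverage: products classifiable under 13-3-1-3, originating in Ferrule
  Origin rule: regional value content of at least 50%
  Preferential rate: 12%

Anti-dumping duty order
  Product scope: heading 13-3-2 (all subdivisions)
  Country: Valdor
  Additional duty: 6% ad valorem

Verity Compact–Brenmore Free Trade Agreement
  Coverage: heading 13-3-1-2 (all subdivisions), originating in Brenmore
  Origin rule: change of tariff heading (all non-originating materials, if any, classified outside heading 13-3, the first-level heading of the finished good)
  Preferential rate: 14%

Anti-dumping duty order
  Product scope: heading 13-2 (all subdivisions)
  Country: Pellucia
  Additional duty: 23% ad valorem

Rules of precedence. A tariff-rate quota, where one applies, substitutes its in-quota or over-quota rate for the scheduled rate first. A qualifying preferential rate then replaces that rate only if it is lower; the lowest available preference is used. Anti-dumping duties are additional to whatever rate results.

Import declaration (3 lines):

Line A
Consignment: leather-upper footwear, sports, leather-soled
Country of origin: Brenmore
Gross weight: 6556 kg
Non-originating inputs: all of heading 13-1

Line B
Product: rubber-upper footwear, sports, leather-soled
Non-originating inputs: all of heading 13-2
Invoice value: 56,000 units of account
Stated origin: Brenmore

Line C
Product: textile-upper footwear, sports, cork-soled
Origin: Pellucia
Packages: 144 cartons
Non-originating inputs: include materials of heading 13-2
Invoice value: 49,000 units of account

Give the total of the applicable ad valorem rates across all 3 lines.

Line A: leather-upper → 13-3; leather-soled → 13-3-2; sports → 13-3-2-3. Scheduled 23%. Brenmore agreement on 13-3-1-2: 13-3-2-3 not covered. → 23%.
Line B: rubber-upper → 13-1; leather-soled → 13-1-1; sports → 13-1-1-2. Scheduled 15%. quota on 13-1-1 exhausted → over-quota 35%; Brenmore agreement on 13-3-1-2: 13-1-1-2 not covered. → 35%.
Line C: textile-upper → 13-2; cork-soled → 13-2-2; sports → 13-2-2-1. Scheduled 10%. Pellucia agreement on 13-2-2: CTH not met; anti-dumping (Pellucia, 13-2): +23%; total 10% + 23% = 33%. → 33%.
Sum: 23% + 35% + 33% = 91%.

91%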